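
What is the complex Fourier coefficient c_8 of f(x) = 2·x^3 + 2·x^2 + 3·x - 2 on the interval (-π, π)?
Compute the real Fourier coefficients first: a_8 = 1/8, b_8 = -π^2/2 - 45/64.
Then c_8 = (a_8 − i·b_8)/2 = 1/16 + 45·i/128 + i·π^2/4.

Final answer: 1/16 + 45·i/128 + i·π^2/4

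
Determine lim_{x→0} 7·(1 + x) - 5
Direct substitution at x = 0 gives 2.

Final answer: 2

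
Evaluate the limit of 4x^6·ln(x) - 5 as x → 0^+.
The product is a 0·∞ indeterminate form at x → 0⁺.
Rewrite the product as 4·ln(x) / x^(-6) and apply L'Hôpital, or use the standard hierarchy x^(-6) ≫ |ln x| as x → 0⁺.
The indeterminate product → 0, so the limit = -5.

Final answer: -5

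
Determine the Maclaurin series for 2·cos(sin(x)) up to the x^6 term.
-37·x^6/360 + 5·x^4/12 - x^2 + 2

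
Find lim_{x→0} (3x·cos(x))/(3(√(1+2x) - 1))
Both numerator and denominator → 0 as x → 0; this is a 0/0 indeterminate form.
Expand each to leading order near x = 0: numerator ~ 3·x, denominator ~ 3·x.
The limit of the ratio is 1.

Final answer: 1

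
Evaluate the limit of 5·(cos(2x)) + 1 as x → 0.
Direct substitution at x = 0 gives 6.

Final answer: 6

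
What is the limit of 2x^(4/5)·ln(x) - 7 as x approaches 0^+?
The product is a 0·∞ indeterminate form at x → 0⁺.
Rewrite the product as 2·ln(x) / x^(-4/5) and apply L'Hôpital, or use the standard hierarchy x^(-4/5) ≫ |ln x| as x → 0⁺.
The indeterminate product → 0, so the limit = -7.

Final answer: -7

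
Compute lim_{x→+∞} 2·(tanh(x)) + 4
Evaluate the dominant behaviour as x → +∞; each term tends to a finite value or vanishes.
Limit = 6.

Final answer: 6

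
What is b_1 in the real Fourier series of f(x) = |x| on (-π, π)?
b_1 = (1/π) ∫_{-π}^{π} f(x)·sin(1x) dx.
Evaluate the integral (use parity and integration by parts as needed): b_1 = 0.

Final answer: 0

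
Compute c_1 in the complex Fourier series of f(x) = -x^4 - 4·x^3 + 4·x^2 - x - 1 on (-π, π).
Compute the real Fourier coefficients first: a_1 = -64 + 8·π^2, b_1 = 46 - 8·π^2.
Then c_1 = (a_1 − i·b_1)/2 = -32 + 4·π^2 - 23·i + 4·i·π^2.

Final answer: -32 + 4·π^2 - 23·i + 4·i·π^2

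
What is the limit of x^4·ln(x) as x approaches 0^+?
This is a 0·∞ indeterminate form at x → 0⁺.
Rewrite the product as ln(x) / x^(-4) and apply L'Hôpital, or use the standard hierarchy x^(-4) ≫ |ln x| as x → 0⁺.
The indeterminate product → 0, so the limit = 0.

Final answer: 0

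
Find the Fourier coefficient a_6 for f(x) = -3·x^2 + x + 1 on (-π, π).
a_6 = (1/π) ∫_{-π}^{π} f(x)·cos(6x) dx.
Evaluate the integral (use parity and integration by parts as needed): a_6 = -1/3.

Final answer: -1/3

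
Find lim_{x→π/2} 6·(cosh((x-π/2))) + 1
Direct substitution at x = π/2 gives 7.

Final answer: 7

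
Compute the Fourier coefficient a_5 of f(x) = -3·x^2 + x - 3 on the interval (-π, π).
a_5 = (1/π) ∫_{-π}^{π} f(x)·cos(5x) dx.
Evaluate the integral (use parity and integration by parts as needed): a_5 = 12/25.

Final answer: 12/25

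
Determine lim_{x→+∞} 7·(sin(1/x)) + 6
Evaluate the dominant behaviour as x → +∞; each term tends to a finite value or vanishes.
Limit = 6.

Final answer: 6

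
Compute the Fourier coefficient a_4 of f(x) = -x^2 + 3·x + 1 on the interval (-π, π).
a_4 = (1/π) ∫_{-π}^{π} f(x)·cos(4x) dx.
Evaluate the integral (use parity and integration by parts as needed): a_4 = -1/4.

Final answer: -1/4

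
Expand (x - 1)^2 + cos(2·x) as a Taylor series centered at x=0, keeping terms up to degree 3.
-x^2 - 2·x + 2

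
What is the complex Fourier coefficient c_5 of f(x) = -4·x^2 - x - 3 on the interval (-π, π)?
Compute the real Fourier coefficients first: a_5 = 16/25, b_5 = -2/5.
Then c_5 = (a_5 − i·b_5)/2 = 8/25 + i/5.

Final answer: 8/25 + i/5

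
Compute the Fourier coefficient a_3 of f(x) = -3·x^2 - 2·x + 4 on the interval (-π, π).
a_3 = (1/π) ∫_{-π}^{π} f(x)·cos(3x) dx.
Evaluate the integral (use parity and integration by parts as needed): a_3 = 4/3.

Final answer: 4/3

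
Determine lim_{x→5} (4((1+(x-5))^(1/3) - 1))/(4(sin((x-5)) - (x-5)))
Both numerator and denominator → 0 as x → 5; this is a 0/0 indeterminate form.
Expand each to leading order near x = 5: numerator ~ 4·(x - 5)/3, denominator ~ -2·(x - 5)^3/3.
The limit of the ratio is -∞.

Final answer: -∞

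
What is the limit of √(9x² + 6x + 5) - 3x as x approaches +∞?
As x → +∞: multiply by the conjugate to get (6x+5)/(√(9x²+6x+5)+3x); the denominator ~ 6x, so the limit is 6/6 = 1.
Limit = 1.

Final answer: 1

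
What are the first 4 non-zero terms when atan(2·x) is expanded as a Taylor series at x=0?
-128·x^7/7 + 32·x^5/5 - 8·x^3/3 + 2·x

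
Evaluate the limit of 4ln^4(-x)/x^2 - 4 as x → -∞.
The quotient is an ∞/∞ indeterminate form as x → -∞.
Compare growth rates of the dominant terms (exponentials ≫ polynomials ≫ logarithms), or apply L'Hôpital's rule; the quotient → 0.
Adding the constant: 0 - 4 = -4. Limit = -4.

Final answer: -4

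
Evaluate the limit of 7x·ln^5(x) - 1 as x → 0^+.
The product is a 0·∞ indeterminate form at x → 0⁺.
Rewrite the product as 7·ln^5(x) / x^(-1) and apply L'Hôpital, or use the standard hierarchy x^(-1) ≫ |ln x|^5 as x → 0⁺.
The indeterminate product → 0, so the limit = -1.

Final answer: -1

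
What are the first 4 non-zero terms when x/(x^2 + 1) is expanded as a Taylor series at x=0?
-x^7 + x^5 - x^3 + x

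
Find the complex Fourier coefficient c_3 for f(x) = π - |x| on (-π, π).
Compute the real Fourier coefficients first: a_3 = 4/(9·π), b_3 = 0.
Then c_3 = (a_3 − i·b_3)/2 = 2/(9·π).

Final answer: 2/(9·π)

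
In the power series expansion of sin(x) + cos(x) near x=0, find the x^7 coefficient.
Expand to order 7: sin(x) + cos(x) = -x^7/5040 - x^6/720 + x^5/120 + x^4/24 - x^3/6 - x^2/2 + x + 1 + O(x^8).
The coefficient of x^7 is -1/5040.

Final answer: -1/5040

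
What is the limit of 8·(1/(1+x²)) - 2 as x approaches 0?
Direct substitution at x = 0 gives 6.

Final answer: 6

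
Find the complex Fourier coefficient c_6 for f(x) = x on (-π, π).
Compute the real Fourier coefficients first: a_6 = 0, b_6 = -1/3.
Then c_6 = (a_6 − i·b_6)/2 = i/6.

Final answer: i/6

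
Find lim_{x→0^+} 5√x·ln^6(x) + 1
The product is a 0·∞ indeterminate form at x → 0⁺.
Rewrite the product as 5·ln^6(x) / x^(-1/2) and apply L'Hôpital, or use the standard hierarchy x^(-1/2) ≫ |ln x|^6 as x → 0⁺.
The indeterminate product → 0, so the limit = 1.

Final answer: 1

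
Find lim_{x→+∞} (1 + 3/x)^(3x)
As x → +∞: write (1 + 3/x)^(3x) = ((1 + 3/x)^x)^3 → (e^3)^3 = e^9.
Limit = e^(9).

Final answer: e^(9)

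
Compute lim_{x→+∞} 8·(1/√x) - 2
Evaluate the dominant behaviour as x → +∞; each term tends to a finite value or vanishes.
Limit = -2.

Final answer: -2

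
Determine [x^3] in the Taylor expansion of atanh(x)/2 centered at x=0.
Expand to order 3: atanh(x)/2 = x^3/6 + x/2 + O(x^4).
The coefficient of x^3 is 1/6.

Final answer: 1/6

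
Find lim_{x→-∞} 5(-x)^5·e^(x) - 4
The product is a 0·∞ indeterminate form at x → -∞.
Rewrite the product as 5(-x)^5 / e^(-x) (an ∞/∞ form) and apply L'Hôpital, or use the standard hierarchy e^(|x|) ≫ |(-x)^5| as x → -∞.
The indeterminate product → 0, so the limit = -4.

Final answer: -4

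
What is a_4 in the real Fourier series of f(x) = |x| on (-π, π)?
a_4 = (1/π) ∫_{-π}^{π} f(x)·cos(4x) dx.
Evaluate the integral (use parity and integration by parts as needed): a_4 = 0.

Final answer: 0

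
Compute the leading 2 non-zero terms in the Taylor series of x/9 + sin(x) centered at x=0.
-x^3/6 + 10·x/9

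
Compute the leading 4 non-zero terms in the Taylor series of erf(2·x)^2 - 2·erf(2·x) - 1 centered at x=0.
32·x^3/(3·√(π)) + 16·x^2/π - 8·x/√(π) - 1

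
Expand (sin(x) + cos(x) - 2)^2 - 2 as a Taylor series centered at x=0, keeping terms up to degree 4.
-x^4/6 - 2·x^3/3 + 2·x^2 - 2·x - 1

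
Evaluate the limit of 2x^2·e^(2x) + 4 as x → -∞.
The product is a 0·∞ indeterminate form at x → -∞.
Rewrite the product as 2x^2 / e^(-2x) (an ∞/∞ form) and apply L'Hôpital, or use the standard hierarchy e^(2|x|) ≫ |x^2| as x → -∞.
The indeterminate product → 0, so the limit = 4.

Final answer: 4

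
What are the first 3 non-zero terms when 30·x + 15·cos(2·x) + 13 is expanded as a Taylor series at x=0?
-30·x^2 + 30·x + 28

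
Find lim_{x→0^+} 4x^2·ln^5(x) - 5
The product is a 0·∞ indeterminate form at x → 0⁺.
Rewrite the product as 4·ln^5(x) / x^(-2) and apply L'Hôpital, or use the standard hierarchy x^(-2) ≫ |ln x|^5 as x → 0⁺.
The indeterminate product → 0, so the limit = -5.

Final answer: -5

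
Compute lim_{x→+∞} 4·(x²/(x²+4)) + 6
Evaluate the dominant behaviour as x → +∞; each term tends to a finite value or vanishes.
Limit = 10.

Final answer: 10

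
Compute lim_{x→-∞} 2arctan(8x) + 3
Evaluate the dominant behaviour as x → -∞; each term tends to a finite value or vanishes.
Limit = 3 - π.

Final answer: 3 - π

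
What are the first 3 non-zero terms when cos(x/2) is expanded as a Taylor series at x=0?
x^4/384 - x^2/8 + 1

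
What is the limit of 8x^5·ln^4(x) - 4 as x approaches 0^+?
The product is a 0·∞ indeterminate form at x → 0⁺.
Rewrite the product as 8·ln^4(x) / x^(-5) and apply L'Hôpital, or use the standard hierarchy x^(-5) ≫ |ln x|^4 as x → 0⁺.
The indeterminate product → 0, so the limit = -4.

Final answer: -4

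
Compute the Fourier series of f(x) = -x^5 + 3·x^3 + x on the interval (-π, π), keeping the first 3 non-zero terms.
(-274 - 2·π^4 + 46·π^2)·sin(x) + (-8·π^2 + 11 + π^4)·sin(2·x) + (-2·π^4/3 - 134/81 + 94·π^2/27)·sin(3·x)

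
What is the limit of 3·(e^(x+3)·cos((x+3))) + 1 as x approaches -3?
Direct substitution at x = -3 gives 4.

Final answer: 4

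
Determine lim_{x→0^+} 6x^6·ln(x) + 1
The product is a 0·∞ indeterminate form at x → 0⁺.
Rewrite the product as 6·ln(x) / x^(-6) and apply L'Hôpital, or use the standard hierarchy x^(-6) ≫ |ln x| as x → 0⁺.
The indeterminate product → 0, so the limit = 1.

Final answer: 1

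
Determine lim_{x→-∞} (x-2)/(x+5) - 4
Evaluate the dominant behaviour as x → -∞; each term tends to a finite value or vanishes.
Limit = -3.

Final answer: -3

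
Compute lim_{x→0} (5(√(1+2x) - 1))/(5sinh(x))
Both numerator and denominator → 0 as x → 0; this is a 0/0 indeterminate form.
Expand each to leading order near x = 0: numerator ~ 5·x, denominator ~ 5·x.
The limit of the ratio is 1.

Final answer: 1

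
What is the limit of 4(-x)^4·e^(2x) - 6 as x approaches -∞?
The product is a 0·∞ indeterminate form at x → -∞.
Rewrite the product as 4(-x)^4 / e^(-2x) (an ∞/∞ form) and apply L'Hôpital, or use the standard hierarchy e^(2|x|) ≫ |(-x)^4| as x → -∞.
The indeterminate product → 0, so the limit = -6.

Final answer: -6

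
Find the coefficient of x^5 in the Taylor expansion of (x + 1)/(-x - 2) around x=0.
Expand to order 5: (x + 1)/(-x - 2) = -x^5/64 + x^4/32 - x^3/16 + x^2/8 - x/4 - 1/2 + O(x^6).
The coefficient of x^5 is -1/64.

Final answer: -1/64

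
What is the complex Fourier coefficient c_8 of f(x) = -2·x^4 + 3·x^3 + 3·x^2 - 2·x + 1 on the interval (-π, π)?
Compute the real Fourier coefficients first: a_8 = 27/128 - π^2/4, b_8 = 73/128 - 3·π^2/4.
Then c_8 = (a_8 − i·b_8)/2 = -π^2/8 + 27/256 - 73·i/256 + 3·i·π^2/8.

Final answer: -π^2/8 + 27/256 - 73·i/256 + 3·i·π^2/8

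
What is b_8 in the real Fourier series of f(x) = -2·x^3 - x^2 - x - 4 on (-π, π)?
b_8 = (1/π) ∫_{-π}^{π} f(x)·sin(8x) dx.
Evaluate the integral (use parity and integration by parts as needed): b_8 = 13/64 + π^2/2.

Final answer: 13/64 + π^2/2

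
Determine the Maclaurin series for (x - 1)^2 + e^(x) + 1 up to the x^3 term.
x^3/6 + 3·x^2/2 - x + 3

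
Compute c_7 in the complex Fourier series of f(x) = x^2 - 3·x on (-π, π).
Compute the real Fourier coefficients first: a_7 = -4/49, b_7 = -6/7.
Then c_7 = (a_7 − i·b_7)/2 = -2/49 + 3·i/7.

Final answer: -2/49 + 3·i/7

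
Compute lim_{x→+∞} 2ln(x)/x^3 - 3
The quotient is an ∞/∞ indeterminate form as x → +∞.
The polynomial denominator x^3 dominates the logarithmic numerator (any positive power of x ≫ ln(x) as x → ∞), so the quotient → 0.
Adding the constant: 0 - 3 = -3. Limit = -3.

Final answer: -3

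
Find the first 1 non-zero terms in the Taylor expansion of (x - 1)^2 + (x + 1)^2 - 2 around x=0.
2·x^2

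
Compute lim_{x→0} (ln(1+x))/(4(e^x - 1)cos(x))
Both numerator and denominator → 0 as x → 0; this is a 0/0 indeterminate form.
Expand each to leading order near x = 0: numerator ~ x, denominator ~ 4·x.
The limit of the ratio is 1/4.

Final answer: 1/4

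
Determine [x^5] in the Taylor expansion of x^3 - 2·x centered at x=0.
Expand to order 5: x^3 - 2·x = x^3 - 2·x + O(x^6).
The coefficient of x^5 is 0.

Final answer: 0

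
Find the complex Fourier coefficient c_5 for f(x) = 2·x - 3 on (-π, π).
Compute the real Fourier coefficients first: a_5 = 0, b_5 = 4/5.
Then c_5 = (a_5 − i·b_5)/2 = -2·i/5.

Final answer: -2·i/5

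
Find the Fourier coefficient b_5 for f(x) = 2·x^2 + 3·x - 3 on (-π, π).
b_5 = (1/π) ∫_{-π}^{π} f(x)·sin(5x) dx.
Evaluate the integral (use parity and integration by parts as needed): b_5 = 6/5.

Final answer: 6/5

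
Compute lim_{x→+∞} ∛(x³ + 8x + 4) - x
This is an ∞ − ∞ indeterminate form.
Multiply by (A² + AB + B²)/(A² + AB + B²) where A = ∛(x³+8x + 4), B = x to use A³ − B³ = (A−B)(A²+AB+B²); the x³ terms cancel, leaving (8x + 4)/(A²+AB+B²) with denominator ~ 3x², so the limit is 0.
Limit = 0.

Final answer: 0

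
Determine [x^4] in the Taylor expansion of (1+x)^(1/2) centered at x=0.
Expand to order 4: (1+x)^(1/2) = -5·x^4/128 + x^3/16 - x^2/8 + x/2 + 1 + O(x^5).
The coefficient of x^4 is -5/128.

Final answer: -5/128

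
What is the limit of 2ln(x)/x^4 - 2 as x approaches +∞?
The quotient is an ∞/∞ indeterminate form as x → +∞.
The polynomial denominator x^4 dominates the logarithmic numerator (any positive power of x ≫ ln(x) as x → ∞), so the quotient → 0.
Adding the constant: 0 - 2 = -2. Limit = -2.

Final answer: -2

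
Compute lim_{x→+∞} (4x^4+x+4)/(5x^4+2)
This is an ∞/∞ indeterminate form as x → +∞.
Divide numerator and denominator by x^4 and let the lower-order terms vanish; the leading terms give 4/5.
Limit = 4/5.

Final answer: 4/5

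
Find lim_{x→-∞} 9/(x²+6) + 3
Evaluate the dominant behaviour as x → -∞; each term tends to a finite value or vanishes.
Limit = 3.

Final answer: 3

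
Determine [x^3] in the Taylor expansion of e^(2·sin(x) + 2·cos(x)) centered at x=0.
Expand to order 3: e^(2·sin(x) + 2·cos(x)) = -x^3·e^(2) + x^2·e^(2) + 2·x·e^(2) + e^(2) + O(x^4).
The coefficient of x^3 is -e^(2).

Final answer: -e^(2)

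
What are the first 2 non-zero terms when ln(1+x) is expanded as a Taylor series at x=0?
-x^2/2 + x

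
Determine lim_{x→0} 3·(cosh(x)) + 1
Direct substitution at x = 0 gives 4.

Final answer: 4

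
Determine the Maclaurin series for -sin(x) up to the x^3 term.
x^3/6 - x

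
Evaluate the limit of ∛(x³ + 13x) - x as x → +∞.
This is an ∞ − ∞ indeterminate form.
Multiply by (A² + AB + B²)/(A² + AB + B²) where A = ∛(x³+13x), B = x to use A³ − B³ = (A−B)(A²+AB+B²); the x³ terms cancel, leaving (13x)/(A²+AB+B²) with denominator ~ 3x², so the limit is 0.
Limit = 0.

Final answer: 0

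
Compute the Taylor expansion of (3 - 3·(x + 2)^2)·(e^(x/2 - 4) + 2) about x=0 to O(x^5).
-83·x^4·e^(-4)/128 - 51·x^3·e^(-4)/16 + x^2·(-6 - 81·e^(-4)/8) + x·(-24 - 33·e^(-4)/2) - 18 - 9·e^(-4)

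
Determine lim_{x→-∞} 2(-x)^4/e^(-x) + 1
The quotient is an ∞/∞ indeterminate form as x → -∞.
Compare growth rates of the dominant terms (exponentials ≫ polynomials ≫ logarithms), or apply L'Hôpital's rule; the quotient → 0.
Adding the constant: 0 + 1 = 1. Limit = 1.

Final answer: 1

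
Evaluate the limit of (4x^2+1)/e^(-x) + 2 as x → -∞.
The quotient is an ∞/∞ indeterminate form as x → -∞.
Compare growth rates of the dominant terms (exponentials ≫ polynomials ≫ logarithms), or apply L'Hôpital's rule; the quotient → 0.
Adding the constant: 0 + 2 = 2. Limit = 2.

Final answer: 2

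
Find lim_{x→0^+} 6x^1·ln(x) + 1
The product is a 0·∞ indeterminate form at x → 0⁺.
Rewrite the product as 6·ln(x) / x^(-1) and apply L'Hôpital, or use the standard hierarchy x^(-1) ≫ |ln x| as x → 0⁺.
The indeterminate product → 0, so the limit = 1.

Final answer: 1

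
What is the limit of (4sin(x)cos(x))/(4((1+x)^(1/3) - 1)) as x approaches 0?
Both numerator and denominator → 0 as x → 0; this is a 0/0 indeterminate form.
Expand each to leading order near x = 0: numerator ~ 4·x, denominator ~ 4·x/3.
The limit of the ratio is 3.

Final answer: 3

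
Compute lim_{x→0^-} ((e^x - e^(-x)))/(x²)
Both numerator and denominator → 0 as x → 0^-; this is a 0/0 indeterminate form.
Expand each to leading order near x = 0: numerator ~ 2·x, denominator ~ x^2.
The limit of the ratio is -∞.

Final answer: -∞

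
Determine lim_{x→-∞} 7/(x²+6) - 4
Evaluate the dominant behaviour as x → -∞; each term tends to a finite value or vanishes.
Limit = -4.

Final answer: -4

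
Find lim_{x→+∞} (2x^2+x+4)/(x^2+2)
This is an ∞/∞ indeterminate form as x → +∞.
Divide numerator and denominator by x^2 and let the lower-order terms vanish; the leading terms give 2/1 = 2.
Limit = 2.

Final answer: 2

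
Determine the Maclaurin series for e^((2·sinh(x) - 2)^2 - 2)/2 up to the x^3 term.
-178·x^3·e^(2)/3 + 18·x^2·e^(2) - 4·x·e^(2) + e^(2)/2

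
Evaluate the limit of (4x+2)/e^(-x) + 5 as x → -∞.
The quotient is an ∞/∞ indeterminate form as x → -∞.
Compare growth rates of the dominant terms (exponentials ≫ polynomials ≫ logarithms), or apply L'Hôpital's rule; the quotient → 0.
Adding the constant: 0 + 5 = 5. Limit = 5.

Final answer: 5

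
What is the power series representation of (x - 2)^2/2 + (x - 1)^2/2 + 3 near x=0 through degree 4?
x^2 - 3·x + 11/2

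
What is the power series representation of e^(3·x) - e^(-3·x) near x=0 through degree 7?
243·x^7/280 + 81·x^5/20 + 9·x^3 + 6·x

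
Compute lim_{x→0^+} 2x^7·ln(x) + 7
The product is a 0·∞ indeterminate form at x → 0⁺.
Rewrite the product as 2·ln(x) / x^(-7) and apply L'Hôpital, or use the standard hierarchy x^(-7) ≫ |ln x| as x → 0⁺.
The indeterminate product → 0, so the limit = 7.

Final answer: 7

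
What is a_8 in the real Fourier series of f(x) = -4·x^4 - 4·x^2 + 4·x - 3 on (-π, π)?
a_8 = (1/π) ∫_{-π}^{π} f(x)·cos(8x) dx.
Evaluate the integral (use parity and integration by parts as needed): a_8 = -π^2/2 - 13/64.

Final answer: -π^2/2 - 13/64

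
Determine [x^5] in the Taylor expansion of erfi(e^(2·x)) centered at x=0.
Expand to order 5: erfi(e^(2·x)) = 3656·e·x^5/(15·√(π)) + 284·e·x^4/(3·√(π)) + 104·e·x^3/(3·√(π)) + 12·e·x^2/√(π) + 4·e·x/√(π) + erfi(1) + O(x^6).
The coefficient of x^5 is 3656·e/(15·√(π)).

Final answer: 3656·e/(15·√(π))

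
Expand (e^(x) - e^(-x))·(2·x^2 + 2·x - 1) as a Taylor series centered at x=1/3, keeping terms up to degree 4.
(1 - e^(2/3))·e^(-1/3)/9 + (-31 + 29·e^(2/3))·e^(-1/3)·(x - 1/3)/9 + (25 + 95·e^(2/3))·e^(-1/3)·(x - 1/3)^2/18 + (17 + 197·e^(2/3))·e^(-1/3)·(x - 1/3)^3/54 + (-95 + 335·e^(2/3))·e^(-1/3)·(x - 1/3)^4/216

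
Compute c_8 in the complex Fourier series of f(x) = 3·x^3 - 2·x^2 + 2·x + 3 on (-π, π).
Compute the real Fourier coefficients first: a_8 = -1/8, b_8 = -3·π^2/4 - 55/128.
Then c_8 = (a_8 − i·b_8)/2 = -1/16 + 55·i/256 + 3·i·π^2/8.

Final answer: -1/16 + 55·i/256 + 3·i·π^2/8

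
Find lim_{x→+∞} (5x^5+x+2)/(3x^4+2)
This is an ∞/∞ indeterminate form as x → +∞.
Divide numerator and denominator by x^5 and let the lower-order terms vanish; the numerator's degree 5 exceeds the denominator's degree 4, so the quotient diverges.
Limit = ∞.

Final answer: ∞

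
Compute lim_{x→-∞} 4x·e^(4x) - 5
The product is a 0·∞ indeterminate form at x → -∞.
Rewrite the product as 4x / e^(-4x) (an ∞/∞ form) and apply L'Hôpital, or use the standard hierarchy e^(4|x|) ≫ |x| as x → -∞.
The indeterminate product → 0, so the limit = -5.

Final answer: -5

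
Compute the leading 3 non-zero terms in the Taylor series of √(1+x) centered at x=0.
-x^2/8 + x/2 + 1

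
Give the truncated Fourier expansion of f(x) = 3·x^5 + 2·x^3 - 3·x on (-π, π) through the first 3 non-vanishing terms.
(-116·π^2 + 6·π^4 + 690)·sin(x) + (-3·π^4 - 33/2 + 13·π^2)·sin(2·x) + (-28·π^2/9 + 2/27 + 2·π^4)·sin(3·x)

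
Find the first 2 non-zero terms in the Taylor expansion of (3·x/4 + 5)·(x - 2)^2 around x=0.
20 - 17·x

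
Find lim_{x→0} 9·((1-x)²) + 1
Direct substitution at x = 0 gives 10.

Final answer: 10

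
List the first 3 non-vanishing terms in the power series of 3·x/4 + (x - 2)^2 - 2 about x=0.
x^2 - 13·x/4 + 2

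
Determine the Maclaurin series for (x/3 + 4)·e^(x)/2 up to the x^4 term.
x^4/9 + 5·x^3/12 + 7·x^2/6 + 13·x/6 + 2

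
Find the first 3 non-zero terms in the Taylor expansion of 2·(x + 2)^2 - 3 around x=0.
2·x^2 + 8·x + 5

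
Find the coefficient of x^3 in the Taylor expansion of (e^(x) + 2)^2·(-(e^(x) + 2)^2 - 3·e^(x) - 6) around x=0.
Expand to order 3: (e^(x) + 2)^2·(-(e^(x) + 2)^2 - 3·e^(x) - 6) = -255·x^3/2 - 351·x^2/2 - 189·x - 162 + O(x^4).
The coefficient of x^3 is -255/2.

Final answer: -255/2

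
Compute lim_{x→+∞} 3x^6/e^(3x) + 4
The quotient is an ∞/∞ indeterminate form as x → +∞.
The exponential denominator e^(3x) dominates the polynomial numerator (e^x ≫ x^6 as x → ∞), so the quotient → 0.
Adding the constant: 0 + 4 = 4. Limit = 4.

Final answer: 4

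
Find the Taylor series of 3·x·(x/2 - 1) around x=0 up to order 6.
3·x^2/2 - 3·x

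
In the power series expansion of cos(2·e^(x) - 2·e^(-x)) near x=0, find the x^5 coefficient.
0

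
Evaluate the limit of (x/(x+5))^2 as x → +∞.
As x → +∞: x/(x+5) = 1/(1 + 5/x) → 1, and the 2nd power of a limit-1 base also → 1.
Limit = 1.

Final answer: 1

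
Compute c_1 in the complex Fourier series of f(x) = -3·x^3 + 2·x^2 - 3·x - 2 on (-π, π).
Compute the real Fourier coefficients first: a_1 = -8, b_1 = 30 - 6·π^2.
Then c_1 = (a_1 − i·b_1)/2 = -4 - 15·i + 3·i·π^2.

Final answer: -4 - 15·i + 3·i·π^2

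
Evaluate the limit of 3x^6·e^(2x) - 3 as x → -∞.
The product is a 0·∞ indeterminate form at x → -∞.
Rewrite the product as 3x^6 / e^(-2x) (an ∞/∞ form) and apply L'Hôpital, or use the standard hierarchy e^(2|x|) ≫ |x^6| as x → -∞.
The indeterminate product → 0, so the limit = -3.

Final answer: -3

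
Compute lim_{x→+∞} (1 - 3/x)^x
As x → +∞: this is the defining limit (1 - 3/x)^x → e^(-3).
Limit = e^(-3).

Final answer: e^(-3)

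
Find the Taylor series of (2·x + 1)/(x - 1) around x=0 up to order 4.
-3·x^4 - 3·x^3 - 3·x^2 - 3·x - 1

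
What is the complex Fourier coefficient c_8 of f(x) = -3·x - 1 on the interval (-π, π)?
Compute the real Fourier coefficients first: a_8 = 0, b_8 = 3/4.
Then c_8 = (a_8 − i·b_8)/2 = -3·i/8.

Final answer: -3·i/8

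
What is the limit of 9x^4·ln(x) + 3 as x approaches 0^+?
The product is a 0·∞ indeterminate form at x → 0⁺.
Rewrite the product as 9·ln(x) / x^(-4) and apply L'Hôpital, or use the standard hierarchy x^(-4) ≫ |ln x| as x → 0⁺.
The indeterminate product → 0, so the limit = 3.

Final answer: 3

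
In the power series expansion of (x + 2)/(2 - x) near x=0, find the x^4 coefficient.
Expand to order 4: (x + 2)/(2 - x) = x^4/8 + x^3/4 + x^2/2 + x + 1 + O(x^5).
The coefficient of x^4 is 1/8.

Final answer: 1/8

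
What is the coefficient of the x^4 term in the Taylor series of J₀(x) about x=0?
Expand to order 4: J₀(x) = x^4/64 - x^2/4 + 1 + O(x^5).
The coefficient of x^4 is 1/64.

Final answer: 1/64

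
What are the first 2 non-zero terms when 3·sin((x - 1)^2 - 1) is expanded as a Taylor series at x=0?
3·x^2 - 6·x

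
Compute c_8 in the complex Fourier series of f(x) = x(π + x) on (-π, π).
Compute the real Fourier coefficients first: a_8 = 1/16, b_8 = -π/4.
Then c_8 = (a_8 − i·b_8)/2 = 1/32 + i·π/8.

Final answer: 1/32 + i·π/8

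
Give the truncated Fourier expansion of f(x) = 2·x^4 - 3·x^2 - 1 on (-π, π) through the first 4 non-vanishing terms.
(108 - 16·π^2)·cos(x) + (-9 + 4·π^2)·cos(2·x) + (68/27 - 16·π^2/9)·cos(3·x) - π^2 - 1 + 2·π^4/5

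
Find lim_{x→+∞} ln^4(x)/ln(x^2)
This is an ∞/∞ indeterminate form as x → +∞.
Write ln(x^2) = 2·ln(x), reducing the quotient to ln^3(x)/2 → ∞.
Limit = ∞.

Final answer: ∞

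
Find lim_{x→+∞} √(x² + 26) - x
This is an ∞ − ∞ indeterminate form.
Multiply and divide by the conjugate √(x²+26) + x; the x² terms cancel, leaving 26/(√(x²+26)+x) → 0.
Limit = 0.

Final answer: 0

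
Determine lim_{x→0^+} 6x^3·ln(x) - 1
The product is a 0·∞ indeterminate form at x → 0⁺.
Rewrite the product as 6·ln(x) / x^(-3) and apply L'Hôpital, or use the standard hierarchy x^(-3) ≫ |ln x| as x → 0⁺.
The indeterminate product → 0, so the limit = -1.

Final answer: -1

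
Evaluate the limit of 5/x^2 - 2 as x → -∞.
Evaluate the dominant behaviour as x → -∞; each term tends to a finite value or vanishes.
Limit = -2.

Final answer: -2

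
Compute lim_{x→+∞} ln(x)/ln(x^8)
This is an ∞/∞ indeterminate form as x → +∞.
Write ln(x^8) = 8·ln(x), reducing the quotient to 1/8.
Limit = 1/8.

Final answer: 1/8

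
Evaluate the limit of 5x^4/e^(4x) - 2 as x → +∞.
The quotient is an ∞/∞ indeterminate form as x → +∞.
The exponential denominator e^(4x) dominates the polynomial numerator (e^x ≫ x^4 as x → ∞), so the quotient → 0.
Adding the constant: 0 - 2 = -2. Limit = -2.

Final answer: -2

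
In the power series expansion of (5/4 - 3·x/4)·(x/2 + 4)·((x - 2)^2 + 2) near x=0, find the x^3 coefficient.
Expand to order 3: (5/4 - 3·x/4)·(x/2 + 4)·((x - 2)^2 + 2) = -7·x^3/8 + 49·x^2/4 - 137·x/4 + 30 + O(x^4).
The coefficient of x^3 is -7/8.

Final answer: -7/8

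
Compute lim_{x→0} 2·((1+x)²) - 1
Direct substitution at x = 0 gives 1.

Final answer: 1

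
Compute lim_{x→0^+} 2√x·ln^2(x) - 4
The product is a 0·∞ indeterminate form at x → 0⁺.
Rewrite the product as 2·ln^2(x) / x^(-1/2) and apply L'Hôpital, or use the standard hierarchy x^(-1/2) ≫ |ln x|^2 as x → 0⁺.
The indeterminate product → 0, so the limit = -4.

Final answer: -4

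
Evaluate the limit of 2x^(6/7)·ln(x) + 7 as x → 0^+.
The product is a 0·∞ indeterminate form at x → 0⁺.
Rewrite the product as 2·ln(x) / x^(-6/7) and apply L'Hôpital, or use the standard hierarchy x^(-6/7) ≫ |ln x| as x → 0⁺.
The indeterminate product → 0, so the limit = 7.

Final answer: 7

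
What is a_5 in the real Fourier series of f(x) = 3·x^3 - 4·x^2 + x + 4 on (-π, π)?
a_5 = (1/π) ∫_{-π}^{π} f(x)·cos(5x) dx.
Evaluate the integral (use parity and integration by parts as needed): a_5 = 16/25.

Final answer: 16/25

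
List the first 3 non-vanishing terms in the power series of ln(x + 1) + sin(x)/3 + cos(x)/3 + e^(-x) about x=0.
-x^2/6 + x/3 + 4/3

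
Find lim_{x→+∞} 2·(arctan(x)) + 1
Evaluate the dominant behaviour as x → +∞; each term tends to a finite value or vanishes.
Limit = 1 + π.

Final answer: 1 + π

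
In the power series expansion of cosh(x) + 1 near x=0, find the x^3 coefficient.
Expand to order 3: cosh(x) + 1 = x^2/2 + 2 + O(x^4).
The coefficient of x^3 is 0.

Final answer: 0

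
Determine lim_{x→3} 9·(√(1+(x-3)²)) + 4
Direct substitution at x = 3 gives 13.

Final answer: 13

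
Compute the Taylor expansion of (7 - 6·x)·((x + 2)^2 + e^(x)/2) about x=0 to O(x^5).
-17·x^4/48 - 83·x^3/12 - 73·x^2/4 + 9·x/2 + 63/2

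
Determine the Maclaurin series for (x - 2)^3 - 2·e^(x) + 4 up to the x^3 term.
2·x^3/3 - 7·x^2 + 10·x - 6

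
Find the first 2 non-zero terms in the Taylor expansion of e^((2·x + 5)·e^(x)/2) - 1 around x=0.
7·x·e^(5/2)/2 - 1 + e^(5/2)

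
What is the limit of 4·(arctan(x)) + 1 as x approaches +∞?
Evaluate the dominant behaviour as x → +∞; each term tends to a finite value or vanishes.
Limit = 1 + 2·π.

Final answer: 1 + 2·π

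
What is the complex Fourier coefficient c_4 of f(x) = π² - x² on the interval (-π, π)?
Compute the real Fourier coefficients first: a_4 = -1/4, b_4 = 0.
Then c_4 = (a_4 − i·b_4)/2 = -1/8.

Final answer: -1/8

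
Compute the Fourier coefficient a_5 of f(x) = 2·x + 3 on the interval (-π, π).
a_5 = (1/π) ∫_{-π}^{π} f(x)·cos(5x) dx.
Evaluate the integral (use parity and integration by parts as needed): a_5 = 0.

Final answer: 0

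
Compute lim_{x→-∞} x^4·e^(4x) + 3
The product is a 0·∞ indeterminate form at x → -∞.
Rewrite the product as x^4 / e^(-4x) (an ∞/∞ form) and apply L'Hôpital, or use the standard hierarchy e^(4|x|) ≫ |x^4| as x → -∞.
The indeterminate product → 0, so the limit = 3.

Final answer: 3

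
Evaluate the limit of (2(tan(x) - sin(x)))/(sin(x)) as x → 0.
Both numerator and denominator → 0 as x → 0; this is a 0/0 indeterminate form.
Expand each to leading order near x = 0: numerator ~ x^3, denominator ~ x.
The limit of the ratio is 0.

Final answer: 0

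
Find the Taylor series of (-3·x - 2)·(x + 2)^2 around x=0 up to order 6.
-3·x^3 - 14·x^2 - 20·x - 8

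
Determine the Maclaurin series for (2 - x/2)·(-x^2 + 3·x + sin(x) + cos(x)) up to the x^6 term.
-x^6/144 - x^5/240 + x^4/6 + 5·x^3/12 - 5·x^2 + 15·x/2 + 2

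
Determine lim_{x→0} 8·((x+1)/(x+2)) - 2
Direct substitution at x = 0 gives 2.

Final answer: 2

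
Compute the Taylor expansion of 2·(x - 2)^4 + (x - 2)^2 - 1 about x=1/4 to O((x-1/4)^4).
2665/128 - 371·(x - 1/4)/8 + 151·(x - 1/4)^2/4 - 14·(x - 1/4)^3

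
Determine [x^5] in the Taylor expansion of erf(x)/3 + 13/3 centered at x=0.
Expand to order 5: erf(x)/3 + 13/3 = x^5/(15·√(π)) - 2·x^3/(9·√(π)) + 2·x/(3·√(π)) + 13/3 + O(x^6).
The coefficient of x^5 is 1/(15·√(π)).

Final answer: 1/(15·√(π))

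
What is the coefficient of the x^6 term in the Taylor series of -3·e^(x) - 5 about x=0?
Expand to order 6: -3·e^(x) - 5 = -x^6/240 - x^5/40 - x^4/8 - x^3/2 - 3·x^2/2 - 3·x - 8 + O(x^7).
The coefficient of x^6 is -1/240.

Final answer: -1/240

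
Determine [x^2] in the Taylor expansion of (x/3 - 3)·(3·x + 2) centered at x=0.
Expand to order 2: (x/3 - 3)·(3·x + 2) = x^2 - 25·x/3 - 6 + O(x^3).
The coefficient of x^2 is 1.

Final answer: 1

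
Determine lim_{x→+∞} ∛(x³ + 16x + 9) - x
This is an ∞ − ∞ indeterminate form.
Multiply by (A² + AB + B²)/(A² + AB + B²) where A = ∛(x³+16x + 9), B = x to use A³ − B³ = (A−B)(A²+AB+B²); the x³ terms cancel, leaving (16x + 9)/(A²+AB+B²) with denominator ~ 3x², so the limit is 0.
Limit = 0.

Final answer: 0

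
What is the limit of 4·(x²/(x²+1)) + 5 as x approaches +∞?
Evaluate the dominant behaviour as x → +∞; each term tends to a finite value or vanishes.
Limit = 9.

Final answer: 9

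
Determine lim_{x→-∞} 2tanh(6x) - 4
Evaluate the dominant behaviour as x → -∞; each term tends to a finite value or vanishes.
Limit = -6.

Final answer: -6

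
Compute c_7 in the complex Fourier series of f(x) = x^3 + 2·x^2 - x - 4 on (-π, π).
Compute the real Fourier coefficients first: a_7 = -8/49, b_7 = -110/343 + 2·π^2/7.
Then c_7 = (a_7 − i·b_7)/2 = -4/49 - i·π^2/7 + 55·i/343.

Final answer: -4/49 - i·π^2/7 + 55·i/343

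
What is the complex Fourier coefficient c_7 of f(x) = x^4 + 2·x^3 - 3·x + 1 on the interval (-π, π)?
Compute the real Fourier coefficients first: a_7 = 48/2401 - 8·π^2/49, b_7 = -318/343 + 4·π^2/7.
Then c_7 = (a_7 − i·b_7)/2 = -4·π^2/49 + 24/2401 - 2·i·π^2/7 + 159·i/343.

Final answer: -4·π^2/49 + 24/2401 - 2·i·π^2/7 + 159·i/343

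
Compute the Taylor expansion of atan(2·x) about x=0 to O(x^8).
-128·x^7/7 + 32·x^5/5 - 8·x^3/3 + 2·x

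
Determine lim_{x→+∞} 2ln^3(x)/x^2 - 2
The quotient is an ∞/∞ indeterminate form as x → +∞.
The polynomial denominator x^2 dominates the logarithmic numerator (any positive power of x ≫ ln^3(x) as x → ∞), so the quotient → 0.
Adding the constant: 0 - 2 = -2. Limit = -2.

Final answer: -2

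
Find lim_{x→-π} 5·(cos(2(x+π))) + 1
Direct substitution at x = -π gives 6.

Final answer: 6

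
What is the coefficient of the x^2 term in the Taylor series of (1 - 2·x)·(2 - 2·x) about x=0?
Expand to order 2: (1 - 2·x)·(2 - 2·x) = 4·x^2 - 6·x + 2 + O(x^3).
The coefficient of x^2 is 4.

Final answer: 4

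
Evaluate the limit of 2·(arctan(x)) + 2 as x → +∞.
Evaluate the dominant behaviour as x → +∞; each term tends to a finite value or vanishes.
Limit = 2 + π.

Final answer: 2 + π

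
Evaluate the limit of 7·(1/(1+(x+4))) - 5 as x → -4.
Direct substitution at x = -4 gives 2.

Final answer: 2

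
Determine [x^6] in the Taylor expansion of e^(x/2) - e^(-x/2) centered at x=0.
Expand to order 6: e^(x/2) - e^(-x/2) = x^5/1920 + x^3/24 + x + O(x^7).
The coefficient of x^6 is 0.

Final answer: 0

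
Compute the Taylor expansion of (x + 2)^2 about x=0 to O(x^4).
x^2 + 4·x + 4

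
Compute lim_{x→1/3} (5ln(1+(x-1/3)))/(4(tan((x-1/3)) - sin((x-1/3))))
Both numerator and denominator → 0 as x → 1/3; this is a 0/0 indeterminate form.
Expand each to leading order near x = 1/3: numerator ~ 5·(x - 1/3), denominator ~ 2·(x - 1/3)^3.
The limit of the ratio is ∞.

Final answer: ∞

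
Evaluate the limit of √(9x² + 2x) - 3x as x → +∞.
As x → +∞: multiply by the conjugate to get (2x)/(√(9x²+2x)+3x); the denominator ~ 6x, so the limit is 2/6 = 1/3.
Limit = 1/3.

Final answer: 1/3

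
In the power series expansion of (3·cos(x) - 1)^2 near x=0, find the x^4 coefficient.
Expand to order 4: (3·cos(x) - 1)^2 = 11·x^4/4 - 6·x^2 + 4 + O(x^5).
The coefficient of x^4 is 11/4.

Final answer: 11/4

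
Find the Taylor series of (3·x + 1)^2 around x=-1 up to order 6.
4 - 12·(x + 1) + 9·(x + 1)^2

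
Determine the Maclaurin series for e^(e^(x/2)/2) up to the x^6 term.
171·x^6·e^(1/2)/327680 + 257·x^5·e^(1/2)/122880 + 49·x^4·e^(1/2)/6144 + 11·x^3·e^(1/2)/384 + 3·x^2·e^(1/2)/32 + x·e^(1/2)/4 + e^(1/2)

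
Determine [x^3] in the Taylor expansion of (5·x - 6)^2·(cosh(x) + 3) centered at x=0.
Expand to order 3: (5·x - 6)^2·(cosh(x) + 3) = -30·x^3 + 118·x^2 - 240·x + 144 + O(x^4).
The coefficient of x^3 is -30.

Final answer: -30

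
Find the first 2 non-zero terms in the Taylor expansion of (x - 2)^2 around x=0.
4 - 4·x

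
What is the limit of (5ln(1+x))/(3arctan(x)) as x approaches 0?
Both numerator and denominator → 0 as x → 0; this is a 0/0 indeterminate form.
Expand each to leading order near x = 0: numerator ~ 5·x, denominator ~ 3·x.
The limit of the ratio is 5/3.

Final answer: 5/3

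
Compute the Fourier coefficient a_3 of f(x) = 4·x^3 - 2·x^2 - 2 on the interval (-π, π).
a_3 = (1/π) ∫_{-π}^{π} f(x)·cos(3x) dx.
Evaluate the integral (use parity and integration by parts as needed): a_3 = 8/9.

Final answer: 8/9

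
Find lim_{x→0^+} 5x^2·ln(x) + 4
The product is a 0·∞ indeterminate form at x → 0⁺.
Rewrite the product as 5·ln(x) / x^(-2) and apply L'Hôpital, or use the standard hierarchy x^(-2) ≫ |ln x| as x → 0⁺.
The indeterminate product → 0, so the limit = 4.

Final answer: 4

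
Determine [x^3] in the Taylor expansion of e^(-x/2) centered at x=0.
Expand to order 3: e^(-x/2) = -x^3/48 + x^2/8 - x/2 + 1 + O(x^4).
The coefficient of x^3 is -1/48.

Final answer: -1/48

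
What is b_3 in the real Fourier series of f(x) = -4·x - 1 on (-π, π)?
b_3 = (1/π) ∫_{-π}^{π} f(x)·sin(3x) dx.
Evaluate the integral (use parity and integration by parts as needed): b_3 = -8/3.

Final answer: -8/3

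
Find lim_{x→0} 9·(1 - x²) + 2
Direct substitution at x = 0 gives 11.

Final answer: 11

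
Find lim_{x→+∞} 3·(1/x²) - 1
Evaluate the dominant behaviour as x → +∞; each term tends to a finite value or vanishes.
Limit = -1.

Final answer: -1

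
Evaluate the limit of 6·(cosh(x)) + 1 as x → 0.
Direct substitution at x = 0 gives 7.

Final answer: 7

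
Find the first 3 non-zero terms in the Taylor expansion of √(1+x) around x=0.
-x^2/8 + x/2 + 1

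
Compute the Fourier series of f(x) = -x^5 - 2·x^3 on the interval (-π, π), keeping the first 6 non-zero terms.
(-216 - 2·π^4 + 36·π^2)·sin(x) + (-3·π^2 + 9/2 + π^4)·sin(2·x) + (-2·π^4/3 - 8/81 + 4·π^2/27)·sin(3·x) + (-9/64 + 3·π^2/8 + π^4/2)·sin(4·x) + (-2·π^4/5 - 12·π^2/25 + 72/625)·sin(5·x) + (-13/162 + 13·π^2/27 + π^4/3)·sin(6·x)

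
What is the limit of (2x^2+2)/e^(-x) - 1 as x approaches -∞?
The quotient is an ∞/∞ indeterminate form as x → -∞.
Compare growth rates of the dominant terms (exponentials ≫ polynomials ≫ logarithms), or apply L'Hôpital's rule; the quotient → 0.
Adding the constant: 0 - 1 = -1. Limit = -1.

Final answer: -1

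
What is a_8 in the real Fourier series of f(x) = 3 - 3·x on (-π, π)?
a_8 = (1/π) ∫_{-π}^{π} f(x)·cos(8x) dx.
Evaluate the integral (use parity and integration by parts as needed): a_8 = 0.

Final answer: 0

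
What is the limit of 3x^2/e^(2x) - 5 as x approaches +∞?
The quotient is an ∞/∞ indeterminate form as x → +∞.
The exponential denominator e^(2x) dominates the polynomial numerator (e^x ≫ x^2 as x → ∞), so the quotient → 0.
Adding the constant: 0 - 5 = -5. Limit = -5.

Final answer: -5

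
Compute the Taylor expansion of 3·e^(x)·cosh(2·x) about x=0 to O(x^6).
121·x^5/40 + 41·x^4/8 + 13·x^3/2 + 15·x^2/2 + 3·x + 3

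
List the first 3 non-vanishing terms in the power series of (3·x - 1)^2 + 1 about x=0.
9·x^2 - 6·x + 2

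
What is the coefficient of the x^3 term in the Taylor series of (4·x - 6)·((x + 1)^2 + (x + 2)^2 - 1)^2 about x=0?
Expand to order 3: (4·x - 6)·((x + 1)^2 + (x + 2)^2 - 1)^2 = 64·x^3 - 120·x^2 - 224·x - 96 + O(x^4).
The coefficient of x^3 is 64.

Final answer: 64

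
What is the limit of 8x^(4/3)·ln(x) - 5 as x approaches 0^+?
The product is a 0·∞ indeterminate form at x → 0⁺.
Rewrite the product as 8·ln(x) / x^(-4/3) and apply L'Hôpital, or use the standard hierarchy x^(-4/3) ≫ |ln x| as x → 0⁺.
The indeterminate product → 0, so the limit = -5.

Final answer: -5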